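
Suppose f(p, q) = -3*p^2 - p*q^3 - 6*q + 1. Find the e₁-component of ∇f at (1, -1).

-5

(∇f)_1 = ∂f/∂p = -6*p - q^3
At (1, -1): -5.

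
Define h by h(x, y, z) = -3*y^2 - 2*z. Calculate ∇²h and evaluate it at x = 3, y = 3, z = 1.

∂²h/∂x² = 0
∂²h/∂y² = -6
∂²h/∂z² = 0
∇²h = -6
At (3, 3, 1): -6.

-6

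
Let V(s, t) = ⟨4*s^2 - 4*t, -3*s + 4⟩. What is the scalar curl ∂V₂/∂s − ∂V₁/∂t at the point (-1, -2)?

∂V₂/∂s = -3
∂V₁/∂t = -4
Scalar curl = 1
At (-1, -2): 1.

1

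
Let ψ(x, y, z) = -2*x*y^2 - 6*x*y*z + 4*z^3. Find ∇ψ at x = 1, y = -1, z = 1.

∂ψ/∂x = -2*y^2 - 6*y*z
∂ψ/∂y = -4*x*y - 6*x*z
∂ψ/∂z = -6*x*y + 12*z^2
∇ψ = (-2*y^2 - 6*y*z, -4*x*y - 6*x*z, -6*x*y + 12*z^2)
At (1, -1, 1): (4, -2, 18).

(4, -2, 18)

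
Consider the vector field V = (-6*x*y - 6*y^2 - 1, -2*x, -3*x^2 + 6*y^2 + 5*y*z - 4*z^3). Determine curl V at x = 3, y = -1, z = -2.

(∇×V)₁ = ∂V₃/∂y − ∂V₂/∂z = 12*y + 5*z
(∇×V)₂ = ∂V₁/∂z − ∂V₃/∂x = 6*x
(∇×V)₃ = ∂V₂/∂x − ∂V₁/∂y = 6*x + 12*y - 2
∇×V = (12*y + 5*z, 6*x, 6*x + 12*y - 2)
At (3, -1, -2): (-22, 18, 4).

(-22, 18, 4)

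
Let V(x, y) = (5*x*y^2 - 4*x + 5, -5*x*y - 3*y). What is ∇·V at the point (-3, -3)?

∂V₁/∂x = 5*y^2 - 4
∂V₂/∂y = -5*x - 3
∇·V = -5*x + 5*y^2 - 7
At (-3, -3): 53.

53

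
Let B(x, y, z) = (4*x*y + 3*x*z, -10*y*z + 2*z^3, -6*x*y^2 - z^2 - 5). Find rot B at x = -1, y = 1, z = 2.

(∇×B)₁ = ∂B₃/∂y − ∂B₂/∂z = -12*x*y + 10*y - 6*z^2
(∇×B)₂ = ∂B₁/∂z − ∂B₃/∂x = 3*x + 6*y^2
(∇×B)₃ = ∂B₂/∂x − ∂B₁/∂y = -4*x
∇×B = (-12*x*y + 10*y - 6*z^2, 3*x + 6*y^2, -4*x)
At (-1, 1, 2): (-2, 3, 4).

(-2, 3, 4)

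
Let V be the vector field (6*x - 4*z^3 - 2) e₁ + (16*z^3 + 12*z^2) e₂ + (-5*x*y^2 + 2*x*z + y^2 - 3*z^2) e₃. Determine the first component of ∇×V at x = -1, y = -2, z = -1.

-48

(∇×V)_1 = ∂V₃/∂y − ∂V₂/∂z
= -10*x*y + 2*y − (48*z^2 + 24*z)
= -10*x*y + 2*y - 48*z^2 - 24*z
At (-1, -2, -1): -48.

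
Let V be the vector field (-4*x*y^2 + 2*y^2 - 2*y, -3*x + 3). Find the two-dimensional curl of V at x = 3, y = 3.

59

∂V₂/∂x = -3
∂V₁/∂y = -8*x*y + 4*y - 2
Scalar curl = 8*x*y - 4*y - 1
At (3, 3): 59.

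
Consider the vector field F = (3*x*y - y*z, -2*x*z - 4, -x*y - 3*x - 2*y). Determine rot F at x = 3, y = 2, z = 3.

(∇×F)₁ = ∂F₃/∂y − ∂F₂/∂z = x - 2
(∇×F)₂ = ∂F₁/∂z − ∂F₃/∂x = 3
(∇×F)₃ = ∂F₂/∂x − ∂F₁/∂y = -3*x - z
∇×F = (x - 2, 3, -3*x - z)
At (3, 2, 3): (1, 3, -12).

(1, 3, -12)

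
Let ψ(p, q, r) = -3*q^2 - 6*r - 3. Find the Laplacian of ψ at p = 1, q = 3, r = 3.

-6

∂²ψ/∂p² = 0
∂²ψ/∂q² = -6
∂²ψ/∂r² = 0
∇²ψ = -6
At (1, 3, 3): -6.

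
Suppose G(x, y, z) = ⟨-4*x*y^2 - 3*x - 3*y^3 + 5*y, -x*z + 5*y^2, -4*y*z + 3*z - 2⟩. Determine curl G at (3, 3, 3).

(∇×G)₁ = ∂G₃/∂y − ∂G₂/∂z = x - 4*z
(∇×G)₂ = ∂G₁/∂z − ∂G₃/∂x = 0
(∇×G)₃ = ∂G₂/∂x − ∂G₁/∂y = 8*x*y + 9*y^2 - z - 5
∇×G = (x - 4*z, 0, 8*x*y + 9*y^2 - z - 5)
At (3, 3, 3): (-9, 0, 145).

(-9, 0, 145)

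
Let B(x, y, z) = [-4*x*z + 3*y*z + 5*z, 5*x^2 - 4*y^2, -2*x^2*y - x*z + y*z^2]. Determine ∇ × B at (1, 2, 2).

(∇×B)₁ = ∂B₃/∂y − ∂B₂/∂z = -2*x^2 + z^2
(∇×B)₂ = ∂B₁/∂z − ∂B₃/∂x = 4*x*y - 4*x + 3*y + z + 5
(∇×B)₃ = ∂B₂/∂x − ∂B₁/∂y = 10*x - 3*z
∇×B = (-2*x^2 + z^2, 4*x*y - 4*x + 3*y + z + 5, 10*x - 3*z)
At (1, 2, 2): (2, 17, 4).

(2, 17, 4)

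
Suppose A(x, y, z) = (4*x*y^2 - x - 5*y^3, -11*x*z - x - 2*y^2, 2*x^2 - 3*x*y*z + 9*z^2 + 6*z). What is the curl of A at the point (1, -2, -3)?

(20, 14, 108)

(∇×A)₁ = ∂A₃/∂y − ∂A₂/∂z = -3*x*z + 11*x
(∇×A)₂ = ∂A₁/∂z − ∂A₃/∂x = -4*x + 3*y*z
(∇×A)₃ = ∂A₂/∂x − ∂A₁/∂y = -8*x*y + 15*y^2 - 11*z - 1
∇×A = (-3*x*z + 11*x, -4*x + 3*y*z, -8*x*y + 15*y^2 - 11*z - 1)
At (1, -2, -3): (20, 14, 108).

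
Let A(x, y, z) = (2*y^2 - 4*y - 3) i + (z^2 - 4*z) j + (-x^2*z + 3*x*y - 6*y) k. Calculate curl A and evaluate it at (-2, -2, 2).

(∇×A)₁ = ∂A₃/∂y − ∂A₂/∂z = 3*x - 2*z - 2
(∇×A)₂ = ∂A₁/∂z − ∂A₃/∂x = 2*x*z - 3*y
(∇×A)₃ = ∂A₂/∂x − ∂A₁/∂y = -4*y + 4
∇×A = (3*x - 2*z - 2, 2*x*z - 3*y, -4*y + 4)
At (-2, -2, 2): (-12, -2, 12).

(-12, -2, 12)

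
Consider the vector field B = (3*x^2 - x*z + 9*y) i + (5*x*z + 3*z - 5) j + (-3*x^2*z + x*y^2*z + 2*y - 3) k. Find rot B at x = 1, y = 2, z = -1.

(-10, -3, -14)

(∇×B)₁ = ∂B₃/∂y − ∂B₂/∂z = 2*x*y*z - 5*x - 1
(∇×B)₂ = ∂B₁/∂z − ∂B₃/∂x = 6*x*z - x - y^2*z
(∇×B)₃ = ∂B₂/∂x − ∂B₁/∂y = 5*z - 9
∇×B = (2*x*y*z - 5*x - 1, 6*x*z - x - y^2*z, 5*z - 9)
At (1, 2, -1): (-10, -3, -14).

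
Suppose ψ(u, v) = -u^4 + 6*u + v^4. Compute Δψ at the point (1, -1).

0

∂²ψ/∂u² = -12*u^2
∂²ψ/∂v² = 12*v^2
∇²ψ = -12*u^2 + 12*v^2
At (1, -1): 0.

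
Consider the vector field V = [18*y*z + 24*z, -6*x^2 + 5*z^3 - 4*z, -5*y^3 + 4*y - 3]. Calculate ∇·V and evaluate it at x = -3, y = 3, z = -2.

0

∂V₁/∂x = 0
∂V₂/∂y = 0
∂V₃/∂z = 0
∇·V = 0
At (-3, 3, -2): 0.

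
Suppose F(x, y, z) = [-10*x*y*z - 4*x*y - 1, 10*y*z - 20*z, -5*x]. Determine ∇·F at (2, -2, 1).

∂F₁/∂x = -10*y*z - 4*y
∂F₂/∂y = 10*z
∂F₃/∂z = 0
∇·F = -10*y*z - 4*y + 10*z
At (2, -2, 1): 38.

38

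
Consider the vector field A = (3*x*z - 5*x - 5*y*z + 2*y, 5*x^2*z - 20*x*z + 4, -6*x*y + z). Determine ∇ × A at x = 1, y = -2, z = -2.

(∇×A)₁ = ∂A₃/∂y − ∂A₂/∂z = -5*x^2 + 14*x
(∇×A)₂ = ∂A₁/∂z − ∂A₃/∂x = 3*x + y
(∇×A)₃ = ∂A₂/∂x − ∂A₁/∂y = 10*x*z - 15*z - 2
∇×A = (-5*x^2 + 14*x, 3*x + y, 10*x*z - 15*z - 2)
At (1, -2, -2): (9, 1, 8).

(9, 1, 8)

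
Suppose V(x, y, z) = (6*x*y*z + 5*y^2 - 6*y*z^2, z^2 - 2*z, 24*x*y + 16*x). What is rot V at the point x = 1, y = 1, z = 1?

(∇×V)₁ = ∂V₃/∂y − ∂V₂/∂z = 24*x - 2*z + 2
(∇×V)₂ = ∂V₁/∂z − ∂V₃/∂x = 6*x*y - 12*y*z - 24*y - 16
(∇×V)₃ = ∂V₂/∂x − ∂V₁/∂y = -6*x*z - 10*y + 6*z^2
∇×V = (24*x - 2*z + 2, 6*x*y - 12*y*z - 24*y - 16, -6*x*z - 10*y + 6*z^2)
At (1, 1, 1): (24, -46, -10).

(24, -46, -10)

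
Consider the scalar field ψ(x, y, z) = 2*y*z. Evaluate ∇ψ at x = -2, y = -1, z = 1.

∂ψ/∂x = 0
∂ψ/∂y = 2*z
∂ψ/∂z = 2*y
∇ψ = (0, 2*z, 2*y)
At (-2, -1, 1): (0, 2, -2).

(0, 2, -2)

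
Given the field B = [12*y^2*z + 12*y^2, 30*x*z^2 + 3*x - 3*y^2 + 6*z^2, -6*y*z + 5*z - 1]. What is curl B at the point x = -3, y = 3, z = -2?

(∇×B)₁ = ∂B₃/∂y − ∂B₂/∂z = -60*x*z - 18*z
(∇×B)₂ = ∂B₁/∂z − ∂B₃/∂x = 12*y^2
(∇×B)₃ = ∂B₂/∂x − ∂B₁/∂y = -24*y*z - 24*y + 30*z^2 + 3
∇×B = (-60*x*z - 18*z, 12*y^2, -24*y*z - 24*y + 30*z^2 + 3)
At (-3, 3, -2): (-324, 108, 195).

(-324, 108, 195)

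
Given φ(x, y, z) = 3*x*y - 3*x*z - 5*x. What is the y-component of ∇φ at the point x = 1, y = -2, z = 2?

3

(∇φ)_2 = ∂φ/∂y = 3*x
At (1, -2, 2): 3.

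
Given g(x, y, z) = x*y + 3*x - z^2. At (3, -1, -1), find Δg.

-2

∂²g/∂x² = 0
∂²g/∂y² = 0
∂²g/∂z² = -2
∇²g = -2
At (3, -1, -1): -2.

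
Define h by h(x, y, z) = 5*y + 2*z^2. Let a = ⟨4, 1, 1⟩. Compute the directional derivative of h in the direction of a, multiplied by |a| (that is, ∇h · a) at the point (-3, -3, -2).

∂h/∂x = 0
∂h/∂y = 5
∂h/∂z = 4*z
∇h at (-3, -3, -2) = (0, 5, -8)
∇h · a = (0)(4) + (5)(1) + (-8)(1) = -3

-3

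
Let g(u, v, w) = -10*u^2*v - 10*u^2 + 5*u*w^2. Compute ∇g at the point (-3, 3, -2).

∂g/∂u = -20*u*v - 20*u + 5*w^2
∂g/∂v = -10*u^2
∂g/∂w = 10*u*w
∇g = (-20*u*v - 20*u + 5*w^2, -10*u^2, 10*u*w)
At (-3, 3, -2): (260, -90, 60).

(260, -90, 60)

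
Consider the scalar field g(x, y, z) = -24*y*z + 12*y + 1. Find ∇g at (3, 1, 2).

∂g/∂x = 0
∂g/∂y = -24*z + 12
∂g/∂z = -24*y
∇g = (0, -24*z + 12, -24*y)
At (3, 1, 2): (0, -36, -24).

(0, -36, -24)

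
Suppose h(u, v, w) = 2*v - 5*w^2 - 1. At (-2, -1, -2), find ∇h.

(0, 2, 20)

∂h/∂u = 0
∂h/∂v = 2
∂h/∂w = -10*w
∇h = (0, 2, -10*w)
At (-2, -1, -2): (0, 2, 20).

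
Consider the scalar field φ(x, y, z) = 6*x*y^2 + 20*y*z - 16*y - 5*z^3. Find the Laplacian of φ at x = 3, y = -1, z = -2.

96

∂²φ/∂x² = 0
∂²φ/∂y² = 12*x
∂²φ/∂z² = -30*z
∇²φ = 12*x - 30*z
At (3, -1, -2): 96.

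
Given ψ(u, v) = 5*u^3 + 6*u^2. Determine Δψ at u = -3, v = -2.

-78

∂²ψ/∂u² = 6*(5*u + 2)
∂²ψ/∂v² = 0
∇²ψ = 30*u + 12
At (-3, -2): -78.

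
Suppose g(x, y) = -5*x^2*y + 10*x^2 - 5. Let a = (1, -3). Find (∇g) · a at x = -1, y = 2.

∂g/∂x = -10*x*y + 20*x
∂g/∂y = -5*x^2
∇g at (-1, 2) = (0, -5)
∇g · a = (0)(1) + (-5)(-3) = 15

15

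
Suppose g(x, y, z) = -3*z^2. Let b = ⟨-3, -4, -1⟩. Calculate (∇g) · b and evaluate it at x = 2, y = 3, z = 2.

∂g/∂x = 0
∂g/∂y = 0
∂g/∂z = -6*z
∇g at (2, 3, 2) = (0, 0, -12)
∇g · b = (0)(-3) + (0)(-4) + (-12)(-1) = 12

12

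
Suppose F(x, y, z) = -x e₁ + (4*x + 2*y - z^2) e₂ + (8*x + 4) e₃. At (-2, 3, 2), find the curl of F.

(4, -8, 4)

(∇×F)₁ = ∂F₃/∂y − ∂F₂/∂z = 2*z
(∇×F)₂ = ∂F₁/∂z − ∂F₃/∂x = -8
(∇×F)₃ = ∂F₂/∂x − ∂F₁/∂y = 4
∇×F = (2*z, -8, 4)
At (-2, 3, 2): (4, -8, 4).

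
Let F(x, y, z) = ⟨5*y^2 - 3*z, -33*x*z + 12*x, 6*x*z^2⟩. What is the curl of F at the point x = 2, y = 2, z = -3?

(66, -57, 91)

(∇×F)₁ = ∂F₃/∂y − ∂F₂/∂z = 33*x
(∇×F)₂ = ∂F₁/∂z − ∂F₃/∂x = -6*z^2 - 3
(∇×F)₃ = ∂F₂/∂x − ∂F₁/∂y = -10*y - 33*z + 12
∇×F = (33*x, -6*z^2 - 3, -10*y - 33*z + 12)
At (2, 2, -3): (66, -57, 91).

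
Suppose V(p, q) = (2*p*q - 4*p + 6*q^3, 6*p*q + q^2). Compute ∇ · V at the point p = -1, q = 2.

∂V₁/∂p = 2*q - 4
∂V₂/∂q = 6*p + 2*q
∇·V = 6*p + 4*q - 4
At (-1, 2): -2.

-2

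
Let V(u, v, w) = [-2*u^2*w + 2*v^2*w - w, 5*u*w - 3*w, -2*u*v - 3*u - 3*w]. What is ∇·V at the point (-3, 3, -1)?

∂V₁/∂u = -4*u*w
∂V₂/∂v = 0
∂V₃/∂w = -3
∇·V = -4*u*w - 3
At (-3, 3, -1): -15.

-15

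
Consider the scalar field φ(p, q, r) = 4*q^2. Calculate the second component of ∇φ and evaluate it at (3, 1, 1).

8

(∇φ)_2 = ∂φ/∂q = 8*q
At (3, 1, 1): 8.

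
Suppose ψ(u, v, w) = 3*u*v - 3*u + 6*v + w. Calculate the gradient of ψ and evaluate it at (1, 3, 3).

(6, 9, 1)

∂ψ/∂u = 3*v - 3
∂ψ/∂v = 3*u + 6
∂ψ/∂w = 1
∇ψ = (3*v - 3, 3*u + 6, 1)
At (1, 3, 3): (6, 9, 1).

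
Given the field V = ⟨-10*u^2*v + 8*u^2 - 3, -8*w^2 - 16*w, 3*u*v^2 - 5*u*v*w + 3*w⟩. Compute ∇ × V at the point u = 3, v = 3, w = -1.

(69, -42, 90)

(∇×V)₁ = ∂V₃/∂v − ∂V₂/∂w = 6*u*v - 5*u*w + 16*w + 16
(∇×V)₂ = ∂V₁/∂w − ∂V₃/∂u = -3*v^2 + 5*v*w
(∇×V)₃ = ∂V₂/∂u − ∂V₁/∂v = 10*u^2
∇×V = (6*u*v - 5*u*w + 16*w + 16, -3*v^2 + 5*v*w, 10*u^2)
At (3, 3, -1): (69, -42, 90).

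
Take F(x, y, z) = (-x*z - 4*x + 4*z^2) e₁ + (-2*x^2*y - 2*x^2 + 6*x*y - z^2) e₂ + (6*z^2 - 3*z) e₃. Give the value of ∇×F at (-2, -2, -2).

(-4, -14, -20)

(∇×F)₁ = ∂F₃/∂y − ∂F₂/∂z = 2*z
(∇×F)₂ = ∂F₁/∂z − ∂F₃/∂x = -x + 8*z
(∇×F)₃ = ∂F₂/∂x − ∂F₁/∂y = -4*x*y - 4*x + 6*y
∇×F = (2*z, -x + 8*z, -4*x*y - 4*x + 6*y)
At (-2, -2, -2): (-4, -14, -20).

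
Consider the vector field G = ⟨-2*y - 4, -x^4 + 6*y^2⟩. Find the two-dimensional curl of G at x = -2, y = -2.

34

∂G₂/∂x = -4*x^3
∂G₁/∂y = -2
Scalar curl = -4*x^3 + 2
At (-2, -2): 34.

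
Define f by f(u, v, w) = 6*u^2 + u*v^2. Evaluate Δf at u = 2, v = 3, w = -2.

16

∂²f/∂u² = 12
∂²f/∂v² = 2*u
∂²f/∂w² = 0
∇²f = 2*u + 12
At (2, 3, -2): 16.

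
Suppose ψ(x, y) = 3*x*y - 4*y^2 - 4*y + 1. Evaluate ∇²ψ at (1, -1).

∂²ψ/∂x² = 0
∂²ψ/∂y² = -8
∇²ψ = -8
At (1, -1): -8.

-8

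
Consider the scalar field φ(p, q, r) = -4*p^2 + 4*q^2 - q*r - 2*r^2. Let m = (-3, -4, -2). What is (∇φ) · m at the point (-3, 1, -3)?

-138

∂φ/∂p = -8*p
∂φ/∂q = 8*q - r
∂φ/∂r = -q - 4*r
∇φ at (-3, 1, -3) = (24, 11, 11)
∇φ · m = (24)(-3) + (11)(-4) + (11)(-2) = -138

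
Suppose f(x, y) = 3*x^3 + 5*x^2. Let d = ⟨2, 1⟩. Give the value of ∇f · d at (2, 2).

112

∂f/∂x = 9*x^2 + 10*x
∂f/∂y = 0
∇f at (2, 2) = (56, 0)
∇f · d = (56)(2) + (0)(1) = 112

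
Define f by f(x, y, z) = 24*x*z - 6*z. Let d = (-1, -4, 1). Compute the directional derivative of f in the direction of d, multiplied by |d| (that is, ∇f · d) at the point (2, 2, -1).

∂f/∂x = 24*z
∂f/∂y = 0
∂f/∂z = 24*x - 6
∇f at (2, 2, -1) = (-24, 0, 42)
∇f · d = (-24)(-1) + (0)(-4) + (42)(1) = 66

66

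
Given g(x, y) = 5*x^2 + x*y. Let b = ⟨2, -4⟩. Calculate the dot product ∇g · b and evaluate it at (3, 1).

50

∂g/∂x = 10*x + y
∂g/∂y = x
∇g at (3, 1) = (31, 3)
∇g · b = (31)(2) + (3)(-4) = 50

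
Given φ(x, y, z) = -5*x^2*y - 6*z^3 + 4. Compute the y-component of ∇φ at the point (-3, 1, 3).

(∇φ)_2 = ∂φ/∂y = -5*x^2
At (-3, 1, 3): -45.

-45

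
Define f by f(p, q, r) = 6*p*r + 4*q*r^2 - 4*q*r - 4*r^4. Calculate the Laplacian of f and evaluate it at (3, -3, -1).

∂²f/∂p² = 0
∂²f/∂q² = 0
∂²f/∂r² = 8*(q - 6*r^2)
∇²f = 8*q - 48*r^2
At (3, -3, -1): -72.

-72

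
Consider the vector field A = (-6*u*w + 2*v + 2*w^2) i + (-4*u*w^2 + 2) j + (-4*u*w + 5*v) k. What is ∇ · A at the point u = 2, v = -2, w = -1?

-2

∂A₁/∂u = -6*w
∂A₂/∂v = 0
∂A₃/∂w = -4*u
∇·A = -4*u - 6*w
At (2, -2, -1): -2.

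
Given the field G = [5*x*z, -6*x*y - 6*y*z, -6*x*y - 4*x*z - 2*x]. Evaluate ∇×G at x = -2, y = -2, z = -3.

(∇×G)₁ = ∂G₃/∂y − ∂G₂/∂z = -6*x + 6*y
(∇×G)₂ = ∂G₁/∂z − ∂G₃/∂x = 5*x + 6*y + 4*z + 2
(∇×G)₃ = ∂G₂/∂x − ∂G₁/∂y = -6*y
∇×G = (-6*x + 6*y, 5*x + 6*y + 4*z + 2, -6*y)
At (-2, -2, -3): (0, -32, 12).

(0, -32, 12)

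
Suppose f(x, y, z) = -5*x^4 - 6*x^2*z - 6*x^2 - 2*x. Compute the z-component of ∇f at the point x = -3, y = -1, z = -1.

(∇f)_3 = ∂f/∂z = -6*x^2
At (-3, -1, -1): -54.

-54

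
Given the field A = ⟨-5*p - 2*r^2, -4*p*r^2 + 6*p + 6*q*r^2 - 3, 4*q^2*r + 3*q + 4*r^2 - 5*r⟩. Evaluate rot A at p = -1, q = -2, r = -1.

(∇×A)₁ = ∂A₃/∂q − ∂A₂/∂r = 8*p*r - 4*q*r + 3
(∇×A)₂ = ∂A₁/∂r − ∂A₃/∂p = -4*r
(∇×A)₃ = ∂A₂/∂p − ∂A₁/∂q = -4*r^2 + 6
∇×A = (8*p*r - 4*q*r + 3, -4*r, -4*r^2 + 6)
At (-1, -2, -1): (3, 4, 2).

(3, 4, 2)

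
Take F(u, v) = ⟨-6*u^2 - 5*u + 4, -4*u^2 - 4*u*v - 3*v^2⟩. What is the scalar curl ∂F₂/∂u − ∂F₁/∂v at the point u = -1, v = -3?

20

∂F₂/∂u = -8*u - 4*v
∂F₁/∂v = 0
Scalar curl = -8*u - 4*v
At (-1, -3): 20.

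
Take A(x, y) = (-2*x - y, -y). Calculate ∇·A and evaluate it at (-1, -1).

-3

∂A₁/∂x = -2
∂A₂/∂y = -1
∇·A = -3
At (-1, -1): -3.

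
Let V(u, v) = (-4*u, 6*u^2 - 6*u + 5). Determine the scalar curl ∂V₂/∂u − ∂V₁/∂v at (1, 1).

6

∂V₂/∂u = 12*u - 6
∂V₁/∂v = 0
Scalar curl = 12*u - 6
At (1, 1): 6.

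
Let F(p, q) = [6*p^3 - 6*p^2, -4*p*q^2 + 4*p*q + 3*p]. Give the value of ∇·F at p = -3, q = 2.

234

∂F₁/∂p = 18*p^2 - 12*p
∂F₂/∂q = -8*p*q + 4*p
∇·F = 18*p^2 - 8*p*q - 8*p
At (-3, 2): 234.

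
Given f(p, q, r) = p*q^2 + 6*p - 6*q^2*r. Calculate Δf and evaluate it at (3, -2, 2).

-18

∂²f/∂p² = 0
∂²f/∂q² = 2*(p - 6*r)
∂²f/∂r² = 0
∇²f = 2*p - 12*r
At (3, -2, 2): -18.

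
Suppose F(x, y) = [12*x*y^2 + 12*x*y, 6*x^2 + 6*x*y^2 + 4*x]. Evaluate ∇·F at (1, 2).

∂F₁/∂x = 12*y^2 + 12*y
∂F₂/∂y = 12*x*y
∇·F = 12*x*y + 12*y^2 + 12*y
At (1, 2): 96.

96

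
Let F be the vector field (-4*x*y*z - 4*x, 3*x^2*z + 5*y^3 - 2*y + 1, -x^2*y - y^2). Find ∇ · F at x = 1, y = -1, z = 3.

21

∂F₁/∂x = -4*y*z - 4
∂F₂/∂y = 15*y^2 - 2
∂F₃/∂z = 0
∇·F = 15*y^2 - 4*y*z - 6
At (1, -1, 3): 21.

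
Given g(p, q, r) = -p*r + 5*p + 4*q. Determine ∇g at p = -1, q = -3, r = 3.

∂g/∂p = -r + 5
∂g/∂q = 4
∂g/∂r = -p
∇g = (-r + 5, 4, -p)
At (-1, -3, 3): (2, 4, 1).

(2, 4, 1)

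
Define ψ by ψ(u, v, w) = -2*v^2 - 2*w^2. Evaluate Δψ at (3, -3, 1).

-8

∂²ψ/∂u² = 0
∂²ψ/∂v² = -4
∂²ψ/∂w² = -4
∇²ψ = -8
At (3, -3, 1): -8.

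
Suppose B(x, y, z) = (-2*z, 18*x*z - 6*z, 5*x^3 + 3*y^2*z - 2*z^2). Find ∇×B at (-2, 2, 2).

(∇×B)₁ = ∂B₃/∂y − ∂B₂/∂z = -18*x + 6*y*z + 6
(∇×B)₂ = ∂B₁/∂z − ∂B₃/∂x = -15*x^2 - 2
(∇×B)₃ = ∂B₂/∂x − ∂B₁/∂y = 18*z
∇×B = (-18*x + 6*y*z + 6, -15*x^2 - 2, 18*z)
At (-2, 2, 2): (66, -62, 36).

(66, -62, 36)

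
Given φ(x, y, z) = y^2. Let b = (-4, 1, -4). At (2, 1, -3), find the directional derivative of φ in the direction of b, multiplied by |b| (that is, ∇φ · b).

2

∂φ/∂x = 0
∂φ/∂y = 2*y
∂φ/∂z = 0
∇φ at (2, 1, -3) = (0, 2, 0)
∇φ · b = (0)(-4) + (2)(1) + (0)(-4) = 2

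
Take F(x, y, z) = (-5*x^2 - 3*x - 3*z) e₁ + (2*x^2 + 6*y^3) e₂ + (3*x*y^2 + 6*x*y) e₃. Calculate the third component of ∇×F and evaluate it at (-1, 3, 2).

-4

(∇×F)_3 = ∂F₂/∂x − ∂F₁/∂y
= 4*x − (0)
= 4*x
At (-1, 3, 2): -4.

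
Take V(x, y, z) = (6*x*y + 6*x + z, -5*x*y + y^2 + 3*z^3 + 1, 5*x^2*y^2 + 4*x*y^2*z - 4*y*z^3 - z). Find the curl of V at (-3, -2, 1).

(-145, 105, 28)

(∇×V)₁ = ∂V₃/∂y − ∂V₂/∂z = 10*x^2*y + 8*x*y*z - 4*z^3 - 9*z^2
(∇×V)₂ = ∂V₁/∂z − ∂V₃/∂x = -10*x*y^2 - 4*y^2*z + 1
(∇×V)₃ = ∂V₂/∂x − ∂V₁/∂y = -6*x - 5*y
∇×V = (10*x^2*y + 8*x*y*z - 4*z^3 - 9*z^2, -10*x*y^2 - 4*y^2*z + 1, -6*x - 5*y)
At (-3, -2, 1): (-145, 105, 28).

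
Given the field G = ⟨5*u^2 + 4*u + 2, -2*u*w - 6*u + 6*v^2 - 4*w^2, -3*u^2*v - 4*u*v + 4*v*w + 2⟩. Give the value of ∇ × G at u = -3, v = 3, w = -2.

(∇×G)₁ = ∂G₃/∂v − ∂G₂/∂w = -3*u^2 - 2*u + 12*w
(∇×G)₂ = ∂G₁/∂w − ∂G₃/∂u = 6*u*v + 4*v
(∇×G)₃ = ∂G₂/∂u − ∂G₁/∂v = -2*w - 6
∇×G = (-3*u^2 - 2*u + 12*w, 6*u*v + 4*v, -2*w - 6)
At (-3, 3, -2): (-45, -42, -2).

(-45, -42, -2)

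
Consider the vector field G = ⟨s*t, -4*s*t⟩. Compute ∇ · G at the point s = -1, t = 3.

∂G₁/∂s = t
∂G₂/∂t = -4*s
∇·G = -4*s + t
At (-1, 3): 7.

7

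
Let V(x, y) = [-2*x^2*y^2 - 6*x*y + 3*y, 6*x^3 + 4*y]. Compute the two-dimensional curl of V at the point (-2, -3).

∂V₂/∂x = 18*x^2
∂V₁/∂y = -4*x^2*y - 6*x + 3
Scalar curl = 4*x^2*y + 18*x^2 + 6*x - 3
At (-2, -3): 9.

9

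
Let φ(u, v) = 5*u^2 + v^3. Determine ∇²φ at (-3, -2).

-2

∂²φ/∂u² = 10
∂²φ/∂v² = 6*v
∇²φ = 6*v + 10
At (-3, -2): -2.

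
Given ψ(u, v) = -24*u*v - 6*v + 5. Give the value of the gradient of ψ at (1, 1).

∂ψ/∂u = -24*v
∂ψ/∂v = -24*u - 6
∇ψ = (-24*v, -24*u - 6)
At (1, 1): (-24, -30).

(-24, -30)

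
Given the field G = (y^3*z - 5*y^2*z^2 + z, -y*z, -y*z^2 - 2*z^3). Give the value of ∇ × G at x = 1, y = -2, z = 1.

(∇×G)₁ = ∂G₃/∂y − ∂G₂/∂z = y - z^2
(∇×G)₂ = ∂G₁/∂z − ∂G₃/∂x = y^3 - 10*y^2*z + 1
(∇×G)₃ = ∂G₂/∂x − ∂G₁/∂y = -3*y^2*z + 10*y*z^2
∇×G = (y - z^2, y^3 - 10*y^2*z + 1, -3*y^2*z + 10*y*z^2)
At (1, -2, 1): (-3, -47, -32).

(-3, -47, -32)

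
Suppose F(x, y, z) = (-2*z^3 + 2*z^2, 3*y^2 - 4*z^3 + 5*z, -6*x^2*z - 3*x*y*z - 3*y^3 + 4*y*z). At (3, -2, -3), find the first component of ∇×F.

82

(∇×F)_1 = ∂F₃/∂y − ∂F₂/∂z
= -3*x*z - 9*y^2 + 4*z − (-12*z^2 + 5)
= -3*x*z - 9*y^2 + 12*z^2 + 4*z - 5
At (3, -2, -3): 82.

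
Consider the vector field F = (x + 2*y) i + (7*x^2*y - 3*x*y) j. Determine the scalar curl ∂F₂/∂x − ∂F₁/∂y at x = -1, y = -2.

32

∂F₂/∂x = 14*x*y - 3*y
∂F₁/∂y = 2
Scalar curl = 14*x*y - 3*y - 2
At (-1, -2): 32.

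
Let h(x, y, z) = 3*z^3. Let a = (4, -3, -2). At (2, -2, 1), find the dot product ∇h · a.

∂h/∂x = 0
∂h/∂y = 0
∂h/∂z = 9*z^2
∇h at (2, -2, 1) = (0, 0, 9)
∇h · a = (0)(4) + (0)(-3) + (9)(-2) = -18

-18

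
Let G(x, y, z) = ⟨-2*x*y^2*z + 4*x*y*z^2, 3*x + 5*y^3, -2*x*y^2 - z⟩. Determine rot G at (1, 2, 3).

(-8, 48, -9)

(∇×G)₁ = ∂G₃/∂y − ∂G₂/∂z = -4*x*y
(∇×G)₂ = ∂G₁/∂z − ∂G₃/∂x = -2*x*y^2 + 8*x*y*z + 2*y^2
(∇×G)₃ = ∂G₂/∂x − ∂G₁/∂y = 4*x*y*z - 4*x*z^2 + 3
∇×G = (-4*x*y, -2*x*y^2 + 8*x*y*z + 2*y^2, 4*x*y*z - 4*x*z^2 + 3)
At (1, 2, 3): (-8, 48, -9).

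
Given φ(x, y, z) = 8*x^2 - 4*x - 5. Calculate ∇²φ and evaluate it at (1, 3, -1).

∂²φ/∂x² = 16
∂²φ/∂y² = 0
∂²φ/∂z² = 0
∇²φ = 16
At (1, 3, -1): 16.

16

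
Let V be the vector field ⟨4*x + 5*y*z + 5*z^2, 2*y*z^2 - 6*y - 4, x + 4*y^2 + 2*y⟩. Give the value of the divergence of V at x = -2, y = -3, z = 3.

∂V₁/∂x = 4
∂V₂/∂y = 2*z^2 - 6
∂V₃/∂z = 0
∇·V = 2*z^2 - 2
At (-2, -3, 3): 16.

16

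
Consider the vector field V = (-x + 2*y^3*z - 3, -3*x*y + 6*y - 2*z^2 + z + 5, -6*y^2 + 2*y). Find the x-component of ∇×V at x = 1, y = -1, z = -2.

(∇×V)_1 = ∂V₃/∂y − ∂V₂/∂z
= -12*y + 2 − (-4*z + 1)
= -12*y + 4*z + 1
At (1, -1, -2): 5.

5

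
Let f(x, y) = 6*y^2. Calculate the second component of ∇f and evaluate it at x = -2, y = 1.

(∇f)_2 = ∂f/∂y = 12*y
At (-2, 1): 12.

12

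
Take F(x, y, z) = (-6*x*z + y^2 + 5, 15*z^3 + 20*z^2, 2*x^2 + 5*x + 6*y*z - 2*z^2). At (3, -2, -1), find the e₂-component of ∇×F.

(∇×F)_2 = ∂F₁/∂z − ∂F₃/∂x
= -6*x − (4*x + 5)
= -10*x - 5
At (3, -2, -1): -35.

-35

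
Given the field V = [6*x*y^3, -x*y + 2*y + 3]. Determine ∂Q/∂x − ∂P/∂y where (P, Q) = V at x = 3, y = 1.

-55

∂V₂/∂x = -y
∂V₁/∂y = 18*x*y^2
Scalar curl = -18*x*y^2 - y
At (3, 1): -55.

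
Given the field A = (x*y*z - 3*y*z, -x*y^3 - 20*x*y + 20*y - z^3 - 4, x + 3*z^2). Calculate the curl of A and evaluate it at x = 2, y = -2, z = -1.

(3, 1, 47)

(∇×A)₁ = ∂A₃/∂y − ∂A₂/∂z = 3*z^2
(∇×A)₂ = ∂A₁/∂z − ∂A₃/∂x = x*y - 3*y - 1
(∇×A)₃ = ∂A₂/∂x − ∂A₁/∂y = -x*z - y^3 - 20*y + 3*z
∇×A = (3*z^2, x*y - 3*y - 1, -x*z - y^3 - 20*y + 3*z)
At (2, -2, -1): (3, 1, 47).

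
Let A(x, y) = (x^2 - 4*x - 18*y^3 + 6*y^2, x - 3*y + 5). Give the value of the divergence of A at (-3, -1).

∂A₁/∂x = 2*x - 4
∂A₂/∂y = -3
∇·A = 2*x - 7
At (-3, -1): -13.

-13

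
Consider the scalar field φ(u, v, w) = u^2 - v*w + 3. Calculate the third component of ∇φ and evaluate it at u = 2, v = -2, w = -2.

2

(∇φ)_3 = ∂φ/∂w = -v
At (2, -2, -2): 2.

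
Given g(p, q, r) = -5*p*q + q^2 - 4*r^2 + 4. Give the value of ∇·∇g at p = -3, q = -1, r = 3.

-6

∂²g/∂p² = 0
∂²g/∂q² = 2
∂²g/∂r² = -8
∇²g = -6
At (-3, -1, 3): -6.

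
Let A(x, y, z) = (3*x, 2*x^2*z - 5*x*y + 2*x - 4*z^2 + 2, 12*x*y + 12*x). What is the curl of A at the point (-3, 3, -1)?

(-62, -48, -1)

(∇×A)₁ = ∂A₃/∂y − ∂A₂/∂z = -2*x^2 + 12*x + 8*z
(∇×A)₂ = ∂A₁/∂z − ∂A₃/∂x = -12*y - 12
(∇×A)₃ = ∂A₂/∂x − ∂A₁/∂y = 4*x*z - 5*y + 2
∇×A = (-2*x^2 + 12*x + 8*z, -12*y - 12, 4*x*z - 5*y + 2)
At (-3, 3, -1): (-62, -48, -1).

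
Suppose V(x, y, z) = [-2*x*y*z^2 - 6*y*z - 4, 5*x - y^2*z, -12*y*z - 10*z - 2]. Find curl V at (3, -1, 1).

(-11, 18, 17)

(∇×V)₁ = ∂V₃/∂y − ∂V₂/∂z = y^2 - 12*z
(∇×V)₂ = ∂V₁/∂z − ∂V₃/∂x = -4*x*y*z - 6*y
(∇×V)₃ = ∂V₂/∂x − ∂V₁/∂y = 2*x*z^2 + 6*z + 5
∇×V = (y^2 - 12*z, -4*x*y*z - 6*y, 2*x*z^2 + 6*z + 5)
At (3, -1, 1): (-11, 18, 17).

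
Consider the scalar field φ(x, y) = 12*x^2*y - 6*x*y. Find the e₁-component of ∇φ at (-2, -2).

108

(∇φ)_1 = ∂φ/∂x = 24*x*y - 6*y
At (-2, -2): 108.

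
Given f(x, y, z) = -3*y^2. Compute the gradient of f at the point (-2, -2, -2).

(0, 12, 0)

∂f/∂x = 0
∂f/∂y = -6*y
∂f/∂z = 0
∇f = (0, -6*y, 0)
At (-2, -2, -2): (0, 12, 0).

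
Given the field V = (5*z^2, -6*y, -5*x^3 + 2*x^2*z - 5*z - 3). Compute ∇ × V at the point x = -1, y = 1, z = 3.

(0, 57, 0)

(∇×V)₁ = ∂V₃/∂y − ∂V₂/∂z = 0
(∇×V)₂ = ∂V₁/∂z − ∂V₃/∂x = 15*x^2 - 4*x*z + 10*z
(∇×V)₃ = ∂V₂/∂x − ∂V₁/∂y = 0
∇×V = (0, 15*x^2 - 4*x*z + 10*z, 0)
At (-1, 1, 3): (0, 57, 0).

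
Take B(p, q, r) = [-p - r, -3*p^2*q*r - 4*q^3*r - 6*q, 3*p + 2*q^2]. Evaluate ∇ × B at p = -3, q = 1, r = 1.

(∇×B)₁ = ∂B₃/∂q − ∂B₂/∂r = 3*p^2*q + 4*q^3 + 4*q
(∇×B)₂ = ∂B₁/∂r − ∂B₃/∂p = -4
(∇×B)₃ = ∂B₂/∂p − ∂B₁/∂q = -6*p*q*r
∇×B = (3*p^2*q + 4*q^3 + 4*q, -4, -6*p*q*r)
At (-3, 1, 1): (35, -4, 18).

(35, -4, 18)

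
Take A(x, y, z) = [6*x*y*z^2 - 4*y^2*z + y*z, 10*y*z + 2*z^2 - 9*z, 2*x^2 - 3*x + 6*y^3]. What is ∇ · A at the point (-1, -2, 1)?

∂A₁/∂x = 6*y*z^2
∂A₂/∂y = 10*z
∂A₃/∂z = 0
∇·A = 6*y*z^2 + 10*z
At (-1, -2, 1): -2.

-2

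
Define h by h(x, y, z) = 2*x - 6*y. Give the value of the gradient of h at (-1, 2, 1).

∂h/∂x = 2
∂h/∂y = -6
∂h/∂z = 0
∇h = (2, -6, 0)
At (-1, 2, 1): (2, -6, 0).

(2, -6, 0)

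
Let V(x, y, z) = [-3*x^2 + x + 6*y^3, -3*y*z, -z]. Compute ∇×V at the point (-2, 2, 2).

(6, 0, -72)

(∇×V)₁ = ∂V₃/∂y − ∂V₂/∂z = 3*y
(∇×V)₂ = ∂V₁/∂z − ∂V₃/∂x = 0
(∇×V)₃ = ∂V₂/∂x − ∂V₁/∂y = -18*y^2
∇×V = (3*y, 0, -18*y^2)
At (-2, 2, 2): (6, 0, -72).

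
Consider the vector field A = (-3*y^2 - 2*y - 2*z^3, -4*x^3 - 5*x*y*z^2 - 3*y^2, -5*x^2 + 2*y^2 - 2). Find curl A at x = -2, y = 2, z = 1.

(∇×A)₁ = ∂A₃/∂y − ∂A₂/∂z = 10*x*y*z + 4*y
(∇×A)₂ = ∂A₁/∂z − ∂A₃/∂x = 10*x - 6*z^2
(∇×A)₃ = ∂A₂/∂x − ∂A₁/∂y = -12*x^2 - 5*y*z^2 + 6*y + 2
∇×A = (10*x*y*z + 4*y, 10*x - 6*z^2, -12*x^2 - 5*y*z^2 + 6*y + 2)
At (-2, 2, 1): (-32, -26, -44).

(-32, -26, -44)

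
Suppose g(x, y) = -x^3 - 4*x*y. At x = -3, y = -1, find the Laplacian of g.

18

∂²g/∂x² = -6*x
∂²g/∂y² = 0
∇²g = -6*x
At (-3, -1): 18.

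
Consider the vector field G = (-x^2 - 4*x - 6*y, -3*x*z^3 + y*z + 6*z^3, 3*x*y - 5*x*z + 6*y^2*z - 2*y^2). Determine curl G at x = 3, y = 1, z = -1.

(1, -8, 9)

(∇×G)₁ = ∂G₃/∂y − ∂G₂/∂z = 9*x*z^2 + 3*x + 12*y*z - 5*y - 18*z^2
(∇×G)₂ = ∂G₁/∂z − ∂G₃/∂x = -3*y + 5*z
(∇×G)₃ = ∂G₂/∂x − ∂G₁/∂y = -3*z^3 + 6
∇×G = (9*x*z^2 + 3*x + 12*y*z - 5*y - 18*z^2, -3*y + 5*z, -3*z^3 + 6)
At (3, 1, -1): (1, -8, 9).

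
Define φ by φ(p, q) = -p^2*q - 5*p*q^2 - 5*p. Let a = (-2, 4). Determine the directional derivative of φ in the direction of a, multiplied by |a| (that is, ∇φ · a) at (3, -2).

∂φ/∂p = -2*p*q - 5*q^2 - 5
∂φ/∂q = -p^2 - 10*p*q
∇φ at (3, -2) = (-13, 51)
∇φ · a = (-13)(-2) + (51)(4) = 230

230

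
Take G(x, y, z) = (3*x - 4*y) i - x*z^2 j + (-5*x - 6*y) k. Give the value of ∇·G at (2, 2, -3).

3

∂G₁/∂x = 3
∂G₂/∂y = 0
∂G₃/∂z = 0
∇·G = 3
At (2, 2, -3): 3.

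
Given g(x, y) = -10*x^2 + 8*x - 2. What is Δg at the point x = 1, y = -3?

-20

∂²g/∂x² = -20
∂²g/∂y² = 0
∇²g = -20
At (1, -3): -20.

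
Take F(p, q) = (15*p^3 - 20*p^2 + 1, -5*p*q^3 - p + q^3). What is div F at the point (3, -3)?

-93

∂F₁/∂p = 45*p^2 - 40*p
∂F₂/∂q = -15*p*q^2 + 3*q^2
∇·F = 45*p^2 - 15*p*q^2 - 40*p + 3*q^2
At (3, -3): -93.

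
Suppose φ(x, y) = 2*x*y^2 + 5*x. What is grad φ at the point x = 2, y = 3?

(23, 24)

∂φ/∂x = 2*y^2 + 5
∂φ/∂y = 4*x*y
∇φ = (2*y^2 + 5, 4*x*y)
At (2, 3): (23, 24).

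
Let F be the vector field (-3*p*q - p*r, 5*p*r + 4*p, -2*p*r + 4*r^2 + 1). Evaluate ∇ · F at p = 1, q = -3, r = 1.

∂F₁/∂p = -3*q - r
∂F₂/∂q = 0
∂F₃/∂r = -2*p + 8*r
∇·F = -2*p - 3*q + 7*r
At (1, -3, 1): 14.

14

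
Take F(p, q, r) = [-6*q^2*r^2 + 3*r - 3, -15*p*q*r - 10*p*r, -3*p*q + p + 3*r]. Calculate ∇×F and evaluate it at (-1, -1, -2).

(∇×F)₁ = ∂F₃/∂q − ∂F₂/∂r = 15*p*q + 7*p
(∇×F)₂ = ∂F₁/∂r − ∂F₃/∂p = -12*q^2*r + 3*q + 2
(∇×F)₃ = ∂F₂/∂p − ∂F₁/∂q = 12*q*r^2 - 15*q*r - 10*r
∇×F = (15*p*q + 7*p, -12*q^2*r + 3*q + 2, 12*q*r^2 - 15*q*r - 10*r)
At (-1, -1, -2): (8, 23, -58).

(8, 23, -58)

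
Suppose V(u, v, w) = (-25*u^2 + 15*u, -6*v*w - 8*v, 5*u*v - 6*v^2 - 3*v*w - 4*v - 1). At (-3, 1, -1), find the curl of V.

(-22, -5, 0)

(∇×V)₁ = ∂V₃/∂v − ∂V₂/∂w = 5*u - 6*v - 3*w - 4
(∇×V)₂ = ∂V₁/∂w − ∂V₃/∂u = -5*v
(∇×V)₃ = ∂V₂/∂u − ∂V₁/∂v = 0
∇×V = (5*u - 6*v - 3*w - 4, -5*v, 0)
At (-3, 1, -1): (-22, -5, 0).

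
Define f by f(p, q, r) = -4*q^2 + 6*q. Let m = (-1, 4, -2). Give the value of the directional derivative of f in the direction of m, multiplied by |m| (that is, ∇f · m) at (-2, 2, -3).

-40

∂f/∂p = 0
∂f/∂q = -8*q + 6
∂f/∂r = 0
∇f at (-2, 2, -3) = (0, -10, 0)
∇f · m = (0)(-1) + (-10)(4) + (0)(-2) = -40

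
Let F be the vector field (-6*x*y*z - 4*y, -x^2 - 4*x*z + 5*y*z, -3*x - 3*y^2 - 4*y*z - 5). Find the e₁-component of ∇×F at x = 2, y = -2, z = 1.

(∇×F)_1 = ∂F₃/∂y − ∂F₂/∂z
= -6*y - 4*z − (-4*x + 5*y)
= 4*x - 11*y - 4*z
At (2, -2, 1): 26.

26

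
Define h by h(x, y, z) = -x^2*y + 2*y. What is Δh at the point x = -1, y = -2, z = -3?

4

∂²h/∂x² = -2*y
∂²h/∂y² = 0
∂²h/∂z² = 0
∇²h = -2*y
At (-1, -2, -3): 4.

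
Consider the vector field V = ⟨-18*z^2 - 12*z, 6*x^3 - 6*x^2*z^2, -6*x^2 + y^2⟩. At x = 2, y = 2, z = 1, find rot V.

(∇×V)₁ = ∂V₃/∂y − ∂V₂/∂z = 12*x^2*z + 2*y
(∇×V)₂ = ∂V₁/∂z − ∂V₃/∂x = 12*x - 36*z - 12
(∇×V)₃ = ∂V₂/∂x − ∂V₁/∂y = 18*x^2 - 12*x*z^2
∇×V = (12*x^2*z + 2*y, 12*x - 36*z - 12, 18*x^2 - 12*x*z^2)
At (2, 2, 1): (52, -24, 48).

(52, -24, 48)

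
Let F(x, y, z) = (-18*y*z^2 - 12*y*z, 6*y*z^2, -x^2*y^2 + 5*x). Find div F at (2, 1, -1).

∂F₁/∂x = 0
∂F₂/∂y = 6*z^2
∂F₃/∂z = 0
∇·F = 6*z^2
At (2, 1, -1): 6.

6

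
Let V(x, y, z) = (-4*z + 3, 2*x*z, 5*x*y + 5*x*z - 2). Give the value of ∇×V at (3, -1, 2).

(∇×V)₁ = ∂V₃/∂y − ∂V₂/∂z = 3*x
(∇×V)₂ = ∂V₁/∂z − ∂V₃/∂x = -5*y - 5*z - 4
(∇×V)₃ = ∂V₂/∂x − ∂V₁/∂y = 2*z
∇×V = (3*x, -5*y - 5*z - 4, 2*z)
At (3, -1, 2): (9, -9, 4).

(9, -9, 4)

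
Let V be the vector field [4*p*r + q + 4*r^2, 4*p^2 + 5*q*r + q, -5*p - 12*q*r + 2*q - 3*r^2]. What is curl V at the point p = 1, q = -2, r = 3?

(∇×V)₁ = ∂V₃/∂q − ∂V₂/∂r = -5*q - 12*r + 2
(∇×V)₂ = ∂V₁/∂r − ∂V₃/∂p = 4*p + 8*r + 5
(∇×V)₃ = ∂V₂/∂p − ∂V₁/∂q = 8*p - 1
∇×V = (-5*q - 12*r + 2, 4*p + 8*r + 5, 8*p - 1)
At (1, -2, 3): (-24, 33, 7).

(-24, 33, 7)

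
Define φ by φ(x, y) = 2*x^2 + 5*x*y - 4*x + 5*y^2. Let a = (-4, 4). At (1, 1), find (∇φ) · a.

∂φ/∂x = 4*x + 5*y - 4
∂φ/∂y = 5*x + 10*y
∇φ at (1, 1) = (5, 15)
∇φ · a = (5)(-4) + (15)(4) = 40

40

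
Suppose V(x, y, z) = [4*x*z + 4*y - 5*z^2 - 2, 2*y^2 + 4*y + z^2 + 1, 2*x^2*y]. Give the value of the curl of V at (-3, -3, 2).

(∇×V)₁ = ∂V₃/∂y − ∂V₂/∂z = 2*x^2 - 2*z
(∇×V)₂ = ∂V₁/∂z − ∂V₃/∂x = -4*x*y + 4*x - 10*z
(∇×V)₃ = ∂V₂/∂x − ∂V₁/∂y = -4
∇×V = (2*x^2 - 2*z, -4*x*y + 4*x - 10*z, -4)
At (-3, -3, 2): (14, -68, -4).

(14, -68, -4)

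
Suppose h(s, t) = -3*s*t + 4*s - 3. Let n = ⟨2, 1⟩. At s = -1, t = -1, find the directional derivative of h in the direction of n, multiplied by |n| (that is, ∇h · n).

∂h/∂s = -3*t + 4
∂h/∂t = -3*s
∇h at (-1, -1) = (7, 3)
∇h · n = (7)(2) + (3)(1) = 17

17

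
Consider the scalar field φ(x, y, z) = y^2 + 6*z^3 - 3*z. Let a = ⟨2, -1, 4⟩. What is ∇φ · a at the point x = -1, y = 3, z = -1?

54

∂φ/∂x = 0
∂φ/∂y = 2*y
∂φ/∂z = 18*z^2 - 3
∇φ at (-1, 3, -1) = (0, 6, 15)
∇φ · a = (0)(2) + (6)(-1) + (15)(4) = 54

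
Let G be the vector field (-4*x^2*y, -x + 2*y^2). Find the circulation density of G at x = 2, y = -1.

15

∂G₂/∂x = -1
∂G₁/∂y = -4*x^2
Scalar curl = 4*x^2 - 1
At (2, -1): 15.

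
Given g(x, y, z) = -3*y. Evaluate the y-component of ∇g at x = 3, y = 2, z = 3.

-3

(∇g)_2 = ∂g/∂y = -3
At (3, 2, 3): -3.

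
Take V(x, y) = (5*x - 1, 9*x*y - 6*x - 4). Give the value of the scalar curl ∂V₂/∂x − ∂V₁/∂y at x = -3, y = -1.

-15

∂V₂/∂x = 9*y - 6
∂V₁/∂y = 0
Scalar curl = 9*y - 6
At (-3, -1): -15.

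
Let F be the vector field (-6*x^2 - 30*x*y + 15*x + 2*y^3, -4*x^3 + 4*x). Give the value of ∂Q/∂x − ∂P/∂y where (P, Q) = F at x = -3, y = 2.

∂F₂/∂x = -12*x^2 + 4
∂F₁/∂y = -30*x + 6*y^2
Scalar curl = -12*x^2 + 30*x - 6*y^2 + 4
At (-3, 2): -218.

-218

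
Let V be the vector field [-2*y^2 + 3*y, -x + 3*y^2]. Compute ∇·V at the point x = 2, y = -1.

-6

∂V₁/∂x = 0
∂V₂/∂y = 6*y
∇·V = 6*y
At (2, -1): -6.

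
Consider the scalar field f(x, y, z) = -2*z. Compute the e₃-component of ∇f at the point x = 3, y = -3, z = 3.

-2

(∇f)_3 = ∂f/∂z = -2
At (3, -3, 3): -2.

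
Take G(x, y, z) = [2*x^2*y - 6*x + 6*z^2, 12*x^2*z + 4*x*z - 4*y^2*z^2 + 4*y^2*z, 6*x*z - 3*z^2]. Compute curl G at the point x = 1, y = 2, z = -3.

(∇×G)₁ = ∂G₃/∂y − ∂G₂/∂z = -12*x^2 - 4*x + 8*y^2*z - 4*y^2
(∇×G)₂ = ∂G₁/∂z − ∂G₃/∂x = 6*z
(∇×G)₃ = ∂G₂/∂x − ∂G₁/∂y = -2*x^2 + 24*x*z + 4*z
∇×G = (-12*x^2 - 4*x + 8*y^2*z - 4*y^2, 6*z, -2*x^2 + 24*x*z + 4*z)
At (1, 2, -3): (-128, -18, -86).

(-128, -18, -86)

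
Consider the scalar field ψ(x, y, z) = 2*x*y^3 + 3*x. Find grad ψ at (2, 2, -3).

(19, 48, 0)

∂ψ/∂x = 2*y^3 + 3
∂ψ/∂y = 6*x*y^2
∂ψ/∂z = 0
∇ψ = (2*y^3 + 3, 6*x*y^2, 0)
At (2, 2, -3): (19, 48, 0).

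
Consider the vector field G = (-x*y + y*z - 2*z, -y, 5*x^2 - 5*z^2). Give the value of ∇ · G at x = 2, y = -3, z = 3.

-28

∂G₁/∂x = -y
∂G₂/∂y = -1
∂G₃/∂z = -10*z
∇·G = -y - 10*z - 1
At (2, -3, 3): -28.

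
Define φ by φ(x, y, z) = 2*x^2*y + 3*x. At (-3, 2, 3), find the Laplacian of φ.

∂²φ/∂x² = 4*y
∂²φ/∂y² = 0
∂²φ/∂z² = 0
∇²φ = 4*y
At (-3, 2, 3): 8.

8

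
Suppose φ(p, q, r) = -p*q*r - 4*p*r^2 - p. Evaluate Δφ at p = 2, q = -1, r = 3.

∂²φ/∂p² = 0
∂²φ/∂q² = 0
∂²φ/∂r² = -8*p
∇²φ = -8*p
At (2, -1, 3): -16.

-16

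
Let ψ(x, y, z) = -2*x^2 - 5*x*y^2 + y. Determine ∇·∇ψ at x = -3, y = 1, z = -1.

26

∂²ψ/∂x² = -4
∂²ψ/∂y² = -10*x
∂²ψ/∂z² = 0
∇²ψ = -10*x - 4
At (-3, 1, -1): 26.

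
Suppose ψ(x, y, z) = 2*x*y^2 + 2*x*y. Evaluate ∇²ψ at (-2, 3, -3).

∂²ψ/∂x² = 0
∂²ψ/∂y² = 4*x
∂²ψ/∂z² = 0
∇²ψ = 4*x
At (-2, 3, -3): -8.

-8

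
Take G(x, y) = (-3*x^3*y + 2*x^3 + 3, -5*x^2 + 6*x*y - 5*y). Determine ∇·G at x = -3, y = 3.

∂G₁/∂x = -9*x^2*y + 6*x^2
∂G₂/∂y = 6*x - 5
∇·G = -9*x^2*y + 6*x^2 + 6*x - 5
At (-3, 3): -212.

-212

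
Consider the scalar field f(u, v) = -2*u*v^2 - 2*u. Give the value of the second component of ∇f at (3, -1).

12

(∇f)_2 = ∂f/∂v = -4*u*v
At (3, -1): 12.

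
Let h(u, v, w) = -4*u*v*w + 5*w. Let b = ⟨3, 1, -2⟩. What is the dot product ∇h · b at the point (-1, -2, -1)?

-22

∂h/∂u = -4*v*w
∂h/∂v = -4*u*w
∂h/∂w = -4*u*v + 5
∇h at (-1, -2, -1) = (-8, -4, -3)
∇h · b = (-8)(3) + (-4)(1) + (-3)(-2) = -22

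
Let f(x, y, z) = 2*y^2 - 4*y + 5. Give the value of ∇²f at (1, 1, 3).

4

∂²f/∂x² = 0
∂²f/∂y² = 4
∂²f/∂z² = 0
∇²f = 4
At (1, 1, 3): 4.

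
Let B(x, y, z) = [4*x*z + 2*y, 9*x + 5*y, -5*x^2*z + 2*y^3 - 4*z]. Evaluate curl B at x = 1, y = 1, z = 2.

(6, 24, 7)

(∇×B)₁ = ∂B₃/∂y − ∂B₂/∂z = 6*y^2
(∇×B)₂ = ∂B₁/∂z − ∂B₃/∂x = 10*x*z + 4*x
(∇×B)₃ = ∂B₂/∂x − ∂B₁/∂y = 7
∇×B = (6*y^2, 10*x*z + 4*x, 7)
At (1, 1, 2): (6, 24, 7).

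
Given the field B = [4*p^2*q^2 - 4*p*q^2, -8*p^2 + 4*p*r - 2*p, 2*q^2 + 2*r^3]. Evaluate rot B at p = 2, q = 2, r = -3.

(∇×B)₁ = ∂B₃/∂q − ∂B₂/∂r = -4*p + 4*q
(∇×B)₂ = ∂B₁/∂r − ∂B₃/∂p = 0
(∇×B)₃ = ∂B₂/∂p − ∂B₁/∂q = -8*p^2*q + 8*p*q - 16*p + 4*r - 2
∇×B = (-4*p + 4*q, 0, -8*p^2*q + 8*p*q - 16*p + 4*r - 2)
At (2, 2, -3): (0, 0, -78).

(0, 0, -78)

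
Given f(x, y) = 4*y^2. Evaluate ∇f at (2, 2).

(0, 16)

∂f/∂x = 0
∂f/∂y = 8*y
∇f = (0, 8*y)
At (2, 2): (0, 16).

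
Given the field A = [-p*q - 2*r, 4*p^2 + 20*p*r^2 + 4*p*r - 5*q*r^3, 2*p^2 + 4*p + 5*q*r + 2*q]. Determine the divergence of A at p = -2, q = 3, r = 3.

-123

∂A₁/∂p = -q
∂A₂/∂q = -5*r^3
∂A₃/∂r = 5*q
∇·A = 4*q - 5*r^3
At (-2, 3, 3): -123.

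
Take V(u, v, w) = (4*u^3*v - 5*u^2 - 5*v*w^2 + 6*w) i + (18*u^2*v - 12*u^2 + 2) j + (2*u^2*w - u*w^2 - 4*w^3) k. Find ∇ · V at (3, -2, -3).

∂V₁/∂u = 12*u^2*v - 10*u
∂V₂/∂v = 18*u^2
∂V₃/∂w = 2*u^2 - 2*u*w - 12*w^2
∇·V = 12*u^2*v + 20*u^2 - 2*u*w - 10*u - 12*w^2
At (3, -2, -3): -156.

-156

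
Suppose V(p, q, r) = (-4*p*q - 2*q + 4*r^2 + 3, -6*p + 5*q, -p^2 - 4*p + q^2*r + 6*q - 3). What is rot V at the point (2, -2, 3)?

(∇×V)₁ = ∂V₃/∂q − ∂V₂/∂r = 2*q*r + 6
(∇×V)₂ = ∂V₁/∂r − ∂V₃/∂p = 2*p + 8*r + 4
(∇×V)₃ = ∂V₂/∂p − ∂V₁/∂q = 4*p - 4
∇×V = (2*q*r + 6, 2*p + 8*r + 4, 4*p - 4)
At (2, -2, 3): (-6, 32, 4).

(-6, 32, 4)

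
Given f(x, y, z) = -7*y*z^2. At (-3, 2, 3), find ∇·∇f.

∂²f/∂x² = 0
∂²f/∂y² = 0
∂²f/∂z² = -14*y
∇²f = -14*y
At (-3, 2, 3): -28.

-28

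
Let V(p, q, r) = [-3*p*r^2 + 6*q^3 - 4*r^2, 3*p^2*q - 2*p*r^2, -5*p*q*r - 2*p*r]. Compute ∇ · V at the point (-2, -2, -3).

∂V₁/∂p = -3*r^2
∂V₂/∂q = 3*p^2
∂V₃/∂r = -5*p*q - 2*p
∇·V = 3*p^2 - 5*p*q - 2*p - 3*r^2
At (-2, -2, -3): -31.

-31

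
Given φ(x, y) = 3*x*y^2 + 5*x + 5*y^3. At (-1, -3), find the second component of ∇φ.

(∇φ)_2 = ∂φ/∂y = 6*x*y + 15*y^2
At (-1, -3): 153.

153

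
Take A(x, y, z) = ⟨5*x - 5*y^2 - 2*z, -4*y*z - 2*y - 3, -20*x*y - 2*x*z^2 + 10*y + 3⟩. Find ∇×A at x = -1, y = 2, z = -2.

(∇×A)₁ = ∂A₃/∂y − ∂A₂/∂z = -20*x + 4*y + 10
(∇×A)₂ = ∂A₁/∂z − ∂A₃/∂x = 20*y + 2*z^2 - 2
(∇×A)₃ = ∂A₂/∂x − ∂A₁/∂y = 10*y
∇×A = (-20*x + 4*y + 10, 20*y + 2*z^2 - 2, 10*y)
At (-1, 2, -2): (38, 46, 20).

(38, 46, 20)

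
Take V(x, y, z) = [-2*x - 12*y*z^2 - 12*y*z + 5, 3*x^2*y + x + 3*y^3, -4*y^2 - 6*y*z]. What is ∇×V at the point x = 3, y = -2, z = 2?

(∇×V)₁ = ∂V₃/∂y − ∂V₂/∂z = -8*y - 6*z
(∇×V)₂ = ∂V₁/∂z − ∂V₃/∂x = -24*y*z - 12*y
(∇×V)₃ = ∂V₂/∂x − ∂V₁/∂y = 6*x*y + 12*z^2 + 12*z + 1
∇×V = (-8*y - 6*z, -24*y*z - 12*y, 6*x*y + 12*z^2 + 12*z + 1)
At (3, -2, 2): (4, 120, 37).

(4, 120, 37)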